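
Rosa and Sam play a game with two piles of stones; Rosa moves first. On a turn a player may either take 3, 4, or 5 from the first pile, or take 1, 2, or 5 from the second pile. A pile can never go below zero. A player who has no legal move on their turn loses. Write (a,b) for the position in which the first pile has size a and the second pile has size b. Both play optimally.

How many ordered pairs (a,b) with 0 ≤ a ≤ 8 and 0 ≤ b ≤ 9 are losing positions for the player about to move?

Work bottom-up. With no move the player to move loses. Otherwise the position is W if at least one move leads to an L position for the opponent, and L if every move leads to a W.
Every move lowers a or b (never raises either), so fill the grid row by row in increasing a, and left to right within a row: each cell's successors are then already labelled.
      b=0  b=1  b=2  b=3  b=4  b=5  b=6  b=7  b=8  b=9
a=0:    L    W    W    L    W    W    L    W    W    L
a=1:    L    W    W    L    W    W    L    W    W    L
a=2:    L    W    W    L    W    W    L    W    W    L
a=3:    W    L    W    W    L    W    W    L    W    W
a=4:    W    L    W    W    L    W    W    L    W    W
a=5:    W    L    W    W    L    W    W    L    W    W
a=6:    W    W    L    W    W    L    W    W    L    W
a=7:    W    W    L    W    W    L    W    W    L    W
a=8:    L    W    W    L    W    W    L    W    W    L
Cells with no legal move (terminal, hence L): (0,0), (1,0), (2,0).
The remaining L cells, each justified by listing all of its moves:
(0,3): only reaches (0,2)(W), (0,1)(W), all W → L
(0,6): only reaches (0,5)(W), (0,4)(W), (0,1)(W), all W → L
(0,9): only reaches (0,8)(W), (0,7)(W), (0,4)(W), all W → L
(1,3): only reaches (1,2)(W), (1,1)(W), all W → L
(1,6): only reaches (1,5)(W), (1,4)(W), (1,1)(W), all W → L
(1,9): only reaches (1,8)(W), (1,7)(W), (1,4)(W), all W → L
(2,3): only reaches (2,2)(W), (2,1)(W), all W → L
(2,6): only reaches (2,5)(W), (2,4)(W), (2,1)(W), all W → L
(2,9): only reaches (2,8)(W), (2,7)(W), (2,4)(W), all W → L
(3,1): only reaches (0,1)(W), (3,0)(W), all W → L
(3,4): only reaches (0,4)(W), (3,3)(W), (3,2)(W), all W → L
(3,7): only reaches (0,7)(W), (3,6)(W), (3,5)(W), (3,2)(W), all W → L
(4,1): only reaches (1,1)(W), (0,1)(W), (4,0)(W), all W → L
(4,4): only reaches (1,4)(W), (0,4)(W), (4,3)(W), (4,2)(W), all W → L
(4,7): only reaches (1,7)(W), (0,7)(W), (4,6)(W), (4,5)(W), (4,2)(W), all W → L
(5,1): only reaches (2,1)(W), (1,1)(W), (0,1)(W), (5,0)(W), all W → L
(5,4): only reaches (2,4)(W), (1,4)(W), (0,4)(W), (5,3)(W), (5,2)(W), all W → L
(5,7): only reaches (2,7)(W), (1,7)(W), (0,7)(W), (5,6)(W), (5,5)(W), (5,2)(W), all W → L
(6,2): only reaches (3,2)(W), (2,2)(W), (1,2)(W), (6,1)(W), (6,0)(W), all W → L
(6,5): only reaches (3,5)(W), (2,5)(W), (1,5)(W), (6,4)(W), (6,3)(W), (6,0)(W), all W → L
(6,8): only reaches (3,8)(W), (2,8)(W), (1,8)(W), (6,7)(W), (6,6)(W), (6,3)(W), all W → L
(7,2): only reaches (4,2)(W), (3,2)(W), (2,2)(W), (7,1)(W), (7,0)(W), all W → L
(7,5): only reaches (4,5)(W), (3,5)(W), (2,5)(W), (7,4)(W), (7,3)(W), (7,0)(W), all W → L
(7,8): only reaches (4,8)(W), (3,8)(W), (2,8)(W), (7,7)(W), (7,6)(W), (7,3)(W), all W → L
(8,0): only reaches (5,0)(W), (4,0)(W), (3,0)(W), all W → L
(8,3): only reaches (5,3)(W), (4,3)(W), (3,3)(W), (8,2)(W), (8,1)(W), all W → L
(8,6): only reaches (5,6)(W), (4,6)(W), (3,6)(W), (8,5)(W), (8,4)(W), (8,1)(W), all W → L
(8,9): only reaches (5,9)(W), (4,9)(W), (3,9)(W), (8,8)(W), (8,7)(W), (8,4)(W), all W → L
Every other cell has at least one move into one of the L cells above, so it is W.
L cells per row: a=0: 4, a=1: 4, a=2: 4, a=3: 3, a=4: 3, a=5: 3, a=6: 3, a=7: 3, a=8: 4; total 31.

31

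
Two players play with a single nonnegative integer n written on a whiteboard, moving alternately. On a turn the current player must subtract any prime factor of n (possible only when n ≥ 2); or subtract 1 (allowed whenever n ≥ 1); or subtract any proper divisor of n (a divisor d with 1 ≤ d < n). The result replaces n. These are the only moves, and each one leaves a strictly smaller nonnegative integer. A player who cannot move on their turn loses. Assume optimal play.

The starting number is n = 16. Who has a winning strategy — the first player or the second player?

The first player wins.

Work bottom-up. With no move the player to move loses. Otherwise the position is W if at least one move leads to an L position for the opponent, and L if every move leads to a W.
n=0: no move → L
n=1: reaches L-position 0 → W
n=2: reaches L-position 0 → W
n=3: reaches L-position 0 → W
n=4: only reaches 2(W), 3(W), all W → L
n=5: reaches L-position 0 → W
n=6: reaches L-position 4 → W
n=7: reaches L-position 0 → W
n=8: reaches L-position 4 → W
n=9: only reaches 6(W), 8(W), all W → L
n=10: reaches L-position 9 → W
n=11: reaches L-position 0 → W
n=12: reaches L-position 9 → W
n=13: reaches L-position 0 → W
n=14: only reaches 7(W), 12(W), 13(W), all W → L
n=15: reaches L-position 14 → W
n=16: reaches L-position 14 → W
From 16 the player to move can move to 14, reaching an L position.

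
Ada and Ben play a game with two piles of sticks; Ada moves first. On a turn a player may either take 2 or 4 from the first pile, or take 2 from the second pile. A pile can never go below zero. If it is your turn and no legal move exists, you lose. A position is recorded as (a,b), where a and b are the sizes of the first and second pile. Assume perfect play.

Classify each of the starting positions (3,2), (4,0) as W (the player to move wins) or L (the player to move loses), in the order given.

(3,2): L, (4,0): W

Work bottom-up. With no move the player to move loses. Otherwise the position is W if at least one move leads to an L position for the opponent, and L if every move leads to a W.
No move ever increases a pile, so every position that can arise here has a ≤ 4 and b ≤ 2; it is enough to label the cells with 0 ≤ a ≤ 4 and 0 ≤ b ≤ 2.
Every move lowers a or b (never raises either), so fill the grid row by row in increasing a, and left to right within a row: each cell's successors are then already labelled.
      b=0  b=1  b=2
a=0:    L    L    W
a=1:    L    L    W
a=2:    W    W    L
a=3:    W    W    L
a=4:    W    W    W
Cells with no legal move (terminal, hence L): (0,0), (0,1), (1,0), (1,1).
The remaining L cells, each justified by listing all of its moves:
(2,2): moves to (0,2)(W), (2,0)(W); every one is W ⇒ L
(3,2): moves to (1,2)(W), (3,0)(W); every one is W ⇒ L
Every other cell has at least one move into one of the L cells above, so it is W.
(3,2): one of the L cells justified above, so L
(4,0): the move to (0,0) reaches an L cell, so W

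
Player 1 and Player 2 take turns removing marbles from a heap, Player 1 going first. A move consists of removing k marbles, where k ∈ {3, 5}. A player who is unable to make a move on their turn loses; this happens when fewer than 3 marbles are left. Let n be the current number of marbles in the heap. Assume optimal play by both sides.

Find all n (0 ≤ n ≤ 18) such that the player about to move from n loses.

Compute win/loss labels from the base case upward. A position with no move is L. Any other position is W if it can reach an L in one move, else L.
n=0: no move → L
n=1: no move → L
n=2: no move → L
n=3: W (go to 0, an L position)
n=4: W (go to 1, an L position)
n=5: W (go to 2, an L position)
n=6: W (go to 1, an L position)
n=7: W (go to 2, an L position)
n=8: L (options 5(W), 3(W) are all W)
n=9: L (options 6(W), 4(W) are all W)
n=10: L (options 7(W), 5(W) are all W)
n=11: W (go to 8, an L position)
n=12: W (go to 9, an L position)
n=13: W (go to 10, an L position)
n=14: W (go to 9, an L position)
n=15: W (go to 10, an L position)
n=16: L (options 13(W), 11(W) are all W)
n=17: L (options 14(W), 12(W) are all W)
n=18: L (options 15(W), 13(W) are all W)
The losing starting values of n are exactly the entries labelled L in this table (9 of them).

0, 1, 2, 8, 9, 10, 16, 17, 18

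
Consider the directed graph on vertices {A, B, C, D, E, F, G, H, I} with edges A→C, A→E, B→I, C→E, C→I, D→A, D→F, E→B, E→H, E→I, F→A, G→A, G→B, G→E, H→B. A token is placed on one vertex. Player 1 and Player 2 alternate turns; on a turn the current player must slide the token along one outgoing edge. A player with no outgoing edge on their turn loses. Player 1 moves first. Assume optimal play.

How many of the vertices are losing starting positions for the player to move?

3

Compute win/loss labels from the base case upward. A position with no move is L. Any other position is W if it can reach an L in one move, else L.
Every edge goes from a vertex to one that appears earlier in the order I, B, H, E, C, A, G, F, D, so processing vertices in that order labels each vertex after all of its successors.
I: no outgoing edge → L
B: can move to I, which is L ⇒ W
H: the only move is to B(W), a W ⇒ L
E: can move to H, which is L ⇒ W
C: can move to I, which is L ⇒ W
A: moves to C(W), E(W); every one is W ⇒ L
G: can move to A, which is L ⇒ W
F: can move to A, which is L ⇒ W
D: can move to A, which is L ⇒ W
The L vertices are A, H, I; that is 3 in all.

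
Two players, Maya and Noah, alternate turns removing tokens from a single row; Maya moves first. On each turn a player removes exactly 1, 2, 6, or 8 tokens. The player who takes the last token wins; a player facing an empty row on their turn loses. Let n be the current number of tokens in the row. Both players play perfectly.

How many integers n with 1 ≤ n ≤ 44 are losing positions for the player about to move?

Positions with no move are L. A position that does have a move is losing for the player to move precisely when every available move leads to a winning position for the opponent. Fill in the labels:
n=0: no move → L
n=1: can move to 0, which is L ⇒ W
n=2: can move to 0, which is L ⇒ W
n=3: moves to 2(W), 1(W); every one is W ⇒ L
n=4: can move to 3, which is L ⇒ W
n=5: can move to 3, which is L ⇒ W
n=6: can move to 0, which is L ⇒ W
n=7: moves to 6(W), 5(W), 1(W); every one is W ⇒ L
n=8: can move to 7, which is L ⇒ W
n=9: can move to 7, which is L ⇒ W
n=10: moves to 9(W), 8(W), 4(W), 2(W); every one is W ⇒ L
n=11: can move to 10, which is L ⇒ W
n=12: can move to 10, which is L ⇒ W
n=13: can move to 7, which is L ⇒ W
n=14: moves to 13(W), 12(W), 8(W), 6(W); every one is W ⇒ L
n=15: can move to 14, which is L ⇒ W
n=16: can move to 14, which is L ⇒ W
n=17: moves to 16(W), 15(W), 11(W), 9(W); every one is W ⇒ L
n=18: can move to 17, which is L ⇒ W
n=19: can move to 17, which is L ⇒ W
n=20: can move to 14, which is L ⇒ W
n=21: moves to 20(W), 19(W), 15(W), 13(W); every one is W ⇒ L
n=22: can move to 21, which is L ⇒ W
n=23: can move to 21, which is L ⇒ W
n=24: moves to 23(W), 22(W), 18(W), 16(W); every one is W ⇒ L
n=25: can move to 24, which is L ⇒ W
n=26: can move to 24, which is L ⇒ W
n=27: can move to 21, which is L ⇒ W
n=28: moves to 27(W), 26(W), 22(W), 20(W); every one is W ⇒ L
n=29: can move to 28, which is L ⇒ W
n=30: can move to 28, which is L ⇒ W
n=31: moves to 30(W), 29(W), 25(W), 23(W); every one is W ⇒ L
n=32: can move to 31, which is L ⇒ W
n=33: can move to 31, which is L ⇒ W
n=34: can move to 28, which is L ⇒ W
n=35: moves to 34(W), 33(W), 29(W), 27(W); every one is W ⇒ L
n=36: can move to 35, which is L ⇒ W
n=37: can move to 35, which is L ⇒ W
n=38: moves to 37(W), 36(W), 32(W), 30(W); every one is W ⇒ L
n=39: can move to 38, which is L ⇒ W
n=40: can move to 38, which is L ⇒ W
n=41: can move to 35, which is L ⇒ W
n=42: moves to 41(W), 40(W), 36(W), 34(W); every one is W ⇒ L
n=43: can move to 42, which is L ⇒ W
n=44: can move to 42, which is L ⇒ W
L entries with 1 ≤ n ≤ 44 (n=0 is outside the asked range and is not counted): n = 3, 7, 10, 14, 17, 21, 24, 28, 31, 35, 38, 42; that makes 12.

12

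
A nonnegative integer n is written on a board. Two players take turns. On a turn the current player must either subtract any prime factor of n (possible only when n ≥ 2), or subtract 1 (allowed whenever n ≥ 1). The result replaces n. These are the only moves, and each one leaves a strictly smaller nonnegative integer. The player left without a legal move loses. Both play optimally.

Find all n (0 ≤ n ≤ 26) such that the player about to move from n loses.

Use the standard recursion: the mover loses at a terminal position; elsewhere, the mover wins exactly when some move hands the opponent an L position.
n=0: no move → L
n=1: can move to 0, which is L ⇒ W
n=2: can move to 0, which is L ⇒ W
n=3: can move to 0, which is L ⇒ W
n=4: moves to 2(W), 3(W); every one is W ⇒ L
n=5: can move to 0, which is L ⇒ W
n=6: can move to 4, which is L ⇒ W
n=7: can move to 0, which is L ⇒ W
n=8: moves to 6(W), 7(W); every one is W ⇒ L
n=9: can move to 8, which is L ⇒ W
n=10: can move to 8, which is L ⇒ W
n=11: can move to 0, which is L ⇒ W
n=12: moves to 9(W), 10(W), 11(W); every one is W ⇒ L
n=13: can move to 0, which is L ⇒ W
n=14: can move to 12, which is L ⇒ W
n=15: can move to 12, which is L ⇒ W
n=16: moves to 14(W), 15(W); every one is W ⇒ L
n=17: can move to 0, which is L ⇒ W
n=18: can move to 16, which is L ⇒ W
n=19: can move to 0, which is L ⇒ W
n=20: moves to 15(W), 18(W), 19(W); every one is W ⇒ L
n=21: can move to 20, which is L ⇒ W
n=22: can move to 20, which is L ⇒ W
n=23: can move to 0, which is L ⇒ W
n=24: moves to 21(W), 22(W), 23(W); every one is W ⇒ L
n=25: can move to 20, which is L ⇒ W
n=26: can move to 24, which is L ⇒ W
The losing starting values of n are exactly the entries labelled L in this table (7 of them).

0, 4, 8, 12, 16, 20, 24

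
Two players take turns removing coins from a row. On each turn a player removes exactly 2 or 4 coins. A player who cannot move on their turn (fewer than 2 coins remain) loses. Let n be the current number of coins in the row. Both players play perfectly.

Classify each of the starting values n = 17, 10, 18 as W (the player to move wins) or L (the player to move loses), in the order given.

Classify positions by backward induction: terminal positions (no move available) are L. From any other position, the mover wins iff some move reaches an L.
n=0: no move → L
n=1: no move → L
n=2: reaches L-position 0 → W
n=3: reaches L-position 1 → W
n=4: reaches L-position 0 → W
n=5: reaches L-position 1 → W
n=6: only reaches 4(W), 2(W), all W → L
n=7: only reaches 5(W), 3(W), all W → L
n=8: reaches L-position 6 → W
n=9: reaches L-position 7 → W
n=10: reaches L-position 6 → W
n=11: reaches L-position 7 → W
n=12: only reaches 10(W), 8(W), all W → L
n=13: only reaches 11(W), 9(W), all W → L
n=14: reaches L-position 12 → W
n=15: reaches L-position 13 → W
n=16: reaches L-position 12 → W
n=17: reaches L-position 13 → W
n=18: only reaches 16(W), 14(W), all W → L

17: W, 10: W, 18: L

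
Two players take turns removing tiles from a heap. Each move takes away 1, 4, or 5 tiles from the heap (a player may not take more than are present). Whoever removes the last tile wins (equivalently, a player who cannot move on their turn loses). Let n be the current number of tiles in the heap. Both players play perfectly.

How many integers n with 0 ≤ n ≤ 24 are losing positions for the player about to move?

Label each position W (a win for the player to move) or L (a loss). A position with no legal move is L; any other position is W exactly when some move reaches an L, and L when every move reaches a W.
n=0: no move → L
n=1: can move to 0, which is L ⇒ W
n=2: the only move is to 1(W), a W ⇒ L
n=3: can move to 2, which is L ⇒ W
n=4: can move to 0, which is L ⇒ W
n=5: can move to 0, which is L ⇒ W
n=6: can move to 2, which is L ⇒ W
n=7: can move to 2, which is L ⇒ W
n=8: moves to 7(W), 4(W), 3(W); every one is W ⇒ L
n=9: can move to 8, which is L ⇒ W
n=10: moves to 9(W), 6(W), 5(W); every one is W ⇒ L
n=11: can move to 10, which is L ⇒ W
n=12: can move to 8, which is L ⇒ W
n=13: can move to 8, which is L ⇒ W
n=14: can move to 10, which is L ⇒ W
n=15: can move to 10, which is L ⇒ W
n=16: moves to 15(W), 12(W), 11(W); every one is W ⇒ L
n=17: can move to 16, which is L ⇒ W
n=18: moves to 17(W), 14(W), 13(W); every one is W ⇒ L
n=19: can move to 18, which is L ⇒ W
n=20: can move to 16, which is L ⇒ W
n=21: can move to 16, which is L ⇒ W
n=22: can move to 18, which is L ⇒ W
n=23: can move to 18, which is L ⇒ W
n=24: moves to 23(W), 20(W), 19(W); every one is W ⇒ L
L entries with 0 ≤ n ≤ 24: n = 0, 2, 8, 10, 16, 18, 24; that makes 7.

7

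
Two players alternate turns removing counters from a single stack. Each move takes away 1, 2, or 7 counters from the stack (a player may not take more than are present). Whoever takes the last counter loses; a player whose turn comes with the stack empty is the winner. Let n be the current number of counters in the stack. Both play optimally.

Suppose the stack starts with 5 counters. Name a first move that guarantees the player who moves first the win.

Positions with no move are W. A position that does have a move is losing for the player to move precisely when every available move leads to a winning position for the opponent. Fill in the labels:
n=0: no move; the opponent has just taken the last counter and therefore loses → W
n=1: →0(W) only, which is W, so L
n=2: →1(L), so W
n=3: →1(L), so W
n=4: →3(W), 2(W) — all W, so L
n=5: →4(L), so W
From 5, the L positions reachable in one move are: 4.

Remove 1, leaving 4.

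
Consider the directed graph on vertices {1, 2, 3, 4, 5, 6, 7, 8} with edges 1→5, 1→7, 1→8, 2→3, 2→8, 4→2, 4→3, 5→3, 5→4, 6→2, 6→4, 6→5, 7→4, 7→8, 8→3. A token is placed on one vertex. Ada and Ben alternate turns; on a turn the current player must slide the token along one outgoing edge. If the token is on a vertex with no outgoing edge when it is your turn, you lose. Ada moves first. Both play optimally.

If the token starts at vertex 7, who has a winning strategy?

Classify positions by backward induction: terminal positions (no move available) are L. From any other position, the mover wins iff some move reaches an L.
Every edge goes from a vertex to one that appears earlier in the order 3, 8, 2, 4, 7, 5, 1, 6, so processing vertices in that order labels each vertex after all of its successors.
3: no outgoing edge → L
8: →3(L), so W
2: →3(L), so W
4: →3(L), so W
7: →4(W), 8(W) — all W, so L
5: →3(L), so W
1: →7(L), so W
6: →5(W), 4(W), 2(W) — all W, so L
Every move from 7 reaches a W position, so the mover loses.

Ben wins.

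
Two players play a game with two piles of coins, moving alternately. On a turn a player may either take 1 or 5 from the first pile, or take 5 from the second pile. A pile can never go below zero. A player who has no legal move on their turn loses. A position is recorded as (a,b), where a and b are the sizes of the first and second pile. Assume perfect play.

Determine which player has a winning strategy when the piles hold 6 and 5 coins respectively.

Work bottom-up. With no move the player to move loses. Otherwise the position is W if at least one move leads to an L position for the opponent, and L if every move leads to a W.
No move ever increases a pile, so every position that can arise here has a ≤ 6 and b ≤ 5; it is enough to label the cells with 0 ≤ a ≤ 6 and 0 ≤ b ≤ 5.
Every move lowers a or b (never raises either), so fill the grid row by row in increasing a, and left to right within a row: each cell's successors are then already labelled.
      b=0  b=1  b=2  b=3  b=4  b=5
a=0:    L    L    L    L    L    W
a=1:    W    W    W    W    W    L
a=2:    L    L    L    L    L    W
a=3:    W    W    W    W    W    L
a=4:    L    L    L    L    L    W
a=5:    W    W    W    W    W    L
a=6:    L    L    L    L    L    W
Cells with no legal move (terminal, hence L): (0,0), (0,1), (0,2), (0,3), (0,4).
The remaining L cells, each justified by listing all of its moves:
(1,5): moves to (0,5)(W), (1,0)(W); every one is W ⇒ L
(2,0): the only move is to (1,0)(W), a W ⇒ L
(2,1): the only move is to (1,1)(W), a W ⇒ L
(2,2): the only move is to (1,2)(W), a W ⇒ L
(2,3): the only move is to (1,3)(W), a W ⇒ L
(2,4): the only move is to (1,4)(W), a W ⇒ L
(3,5): moves to (2,5)(W), (3,0)(W); every one is W ⇒ L
(4,0): the only move is to (3,0)(W), a W ⇒ L
(4,1): the only move is to (3,1)(W), a W ⇒ L
(4,2): the only move is to (3,2)(W), a W ⇒ L
(4,3): the only move is to (3,3)(W), a W ⇒ L
(4,4): the only move is to (3,4)(W), a W ⇒ L
(5,5): moves to (4,5)(W), (0,5)(W), (5,0)(W); every one is W ⇒ L
(6,0): moves to (5,0)(W), (1,0)(W); every one is W ⇒ L
(6,1): moves to (5,1)(W), (1,1)(W); every one is W ⇒ L
(6,2): moves to (5,2)(W), (1,2)(W); every one is W ⇒ L
(6,3): moves to (5,3)(W), (1,3)(W); every one is W ⇒ L
(6,4): moves to (5,4)(W), (1,4)(W); every one is W ⇒ L
Every other cell has at least one move into one of the L cells above, so it is W.
From (6,5) the player to move can move to (5,5), reaching an L position.

The first player wins.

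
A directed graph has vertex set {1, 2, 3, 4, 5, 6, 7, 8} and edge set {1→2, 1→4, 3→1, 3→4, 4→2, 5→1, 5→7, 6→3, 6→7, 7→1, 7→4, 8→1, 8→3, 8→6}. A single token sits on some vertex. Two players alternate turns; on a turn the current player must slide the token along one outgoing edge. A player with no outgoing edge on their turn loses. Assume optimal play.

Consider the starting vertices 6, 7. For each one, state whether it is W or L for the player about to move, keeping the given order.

Work bottom-up. With no move the player to move loses. Otherwise the position is W if at least one move leads to an L position for the opponent, and L if every move leads to a W.
Every edge goes from a vertex to one that appears earlier in the order 2, 4, 1, 3, 7, 6, 5, 8, so processing vertices in that order labels each vertex after all of its successors.
2: no outgoing edge → L
4: reaches L-position 2 → W
1: reaches L-position 2 → W
3: only reaches 1(W), 4(W), all W → L
7: only reaches 1(W), 4(W), all W → L
6: reaches L-position 7 → W
5: reaches L-position 7 → W
8: reaches L-position 3 → W

6: W, 7: L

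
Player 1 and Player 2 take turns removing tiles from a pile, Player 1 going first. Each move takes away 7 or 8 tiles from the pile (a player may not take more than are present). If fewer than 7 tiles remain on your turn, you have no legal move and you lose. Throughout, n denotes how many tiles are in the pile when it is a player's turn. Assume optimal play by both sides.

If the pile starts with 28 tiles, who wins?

Player 1 wins.

Positions with no move are L. A position that does have a move is losing for the player to move precisely when every available move leads to a winning position for the opponent. Fill in the labels:
n=0: no move → L
n=1: no move → L
n=2: no move → L
n=3: no move → L
n=4: no move → L
n=5: no move → L
n=6: no move → L
n=7: can move to 0, which is L ⇒ W
n=8: can move to 1, which is L ⇒ W
n=9: can move to 2, which is L ⇒ W
n=10: can move to 3, which is L ⇒ W
n=11: can move to 4, which is L ⇒ W
n=12: can move to 5, which is L ⇒ W
n=13: can move to 6, which is L ⇒ W
n=14: can move to 6, which is L ⇒ W
n=15: moves to 8(W), 7(W); every one is W ⇒ L
n=16: moves to 9(W), 8(W); every one is W ⇒ L
n=17: moves to 10(W), 9(W); every one is W ⇒ L
n=18: moves to 11(W), 10(W); every one is W ⇒ L
n=19: moves to 12(W), 11(W); every one is W ⇒ L
n=20: moves to 13(W), 12(W); every one is W ⇒ L
n=21: moves to 14(W), 13(W); every one is W ⇒ L
n=22: can move to 15, which is L ⇒ W
n=23: can move to 16, which is L ⇒ W
n=24: can move to 17, which is L ⇒ W
n=25: can move to 18, which is L ⇒ W
n=26: can move to 19, which is L ⇒ W
n=27: can move to 20, which is L ⇒ W
n=28: can move to 21, which is L ⇒ W
The starting position 28 is W: Player 1 should remove 7, leaving 21, handing over an L position.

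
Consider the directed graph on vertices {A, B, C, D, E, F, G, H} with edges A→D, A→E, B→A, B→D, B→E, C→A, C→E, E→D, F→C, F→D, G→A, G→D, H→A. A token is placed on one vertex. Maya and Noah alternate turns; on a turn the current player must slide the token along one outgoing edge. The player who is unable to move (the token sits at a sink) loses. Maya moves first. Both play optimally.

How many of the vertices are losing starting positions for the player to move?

3

Compute win/loss labels from the base case upward. A position with no move is L. Any other position is W if it can reach an L in one move, else L.
Every edge goes from a vertex to one that appears earlier in the order D, E, A, B, G, H, C, F, so processing vertices in that order labels each vertex after all of its successors.
D: no outgoing edge → L
E: →D(L), so W
A: →D(L), so W
B: →D(L), so W
G: →D(L), so W
H: →A(W) only, which is W, so L
C: →A(W), E(W) — all W, so L
F: →C(L), so W
The L vertices are C, D, H; that is 3 in all.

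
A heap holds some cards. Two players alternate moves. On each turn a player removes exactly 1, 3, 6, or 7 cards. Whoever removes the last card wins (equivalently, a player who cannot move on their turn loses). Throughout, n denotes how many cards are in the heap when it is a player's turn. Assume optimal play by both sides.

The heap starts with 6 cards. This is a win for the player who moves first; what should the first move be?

Remove 6, leaving 0.

Compute win/loss labels from the base case upward. A position with no move is L. Any other position is W if it can reach an L in one move, else L.
n=0: no move → L
n=1: W (go to 0, an L position)
n=2: L (sole option 1(W) is W)
n=3: W (go to 2, an L position)
n=4: L (options 3(W), 1(W) are all W)
n=5: W (go to 4, an L position)
n=6: W (go to 0, an L position)
From 6, the L positions reachable in one move are: 0.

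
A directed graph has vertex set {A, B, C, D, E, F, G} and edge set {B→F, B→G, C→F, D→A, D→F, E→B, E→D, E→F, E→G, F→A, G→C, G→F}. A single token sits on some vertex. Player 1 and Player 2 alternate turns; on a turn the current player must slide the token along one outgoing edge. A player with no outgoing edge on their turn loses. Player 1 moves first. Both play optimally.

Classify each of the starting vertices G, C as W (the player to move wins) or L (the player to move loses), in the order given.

Use the standard recursion: the mover loses at a terminal position; elsewhere, the mover wins exactly when some move hands the opponent an L position.
Every edge goes from a vertex to one that appears earlier in the order A, F, C, G, B, D, E, so processing vertices in that order labels each vertex after all of its successors.
A: no outgoing edge → L
F: W (go to A, an L position)
C: L (sole option F(W) is W)
G: W (go to C, an L position)
B: L (options G(W), F(W) are all W)
D: W (go to A, an L position)
E: W (go to B, an L position)

G: W, C: L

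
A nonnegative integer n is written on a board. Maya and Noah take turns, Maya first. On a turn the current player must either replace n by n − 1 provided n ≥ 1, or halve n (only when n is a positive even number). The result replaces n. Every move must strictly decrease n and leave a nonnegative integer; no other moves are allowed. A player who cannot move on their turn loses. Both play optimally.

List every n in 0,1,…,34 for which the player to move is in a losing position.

Label each position W (a win for the player to move) or L (a loss). A position with no legal move is L; any other position is W exactly when some move reaches an L, and L when every move reaches a W.
n=0: no move → L
n=1: W (go to 0, an L position)
n=2: L (sole option 1(W) is W)
n=3: W (go to 2, an L position)
n=4: W (go to 2, an L position)
n=5: L (sole option 4(W) is W)
n=6: W (go to 5, an L position)
n=7: L (sole option 6(W) is W)
n=8: W (go to 7, an L position)
n=9: L (sole option 8(W) is W)
n=10: W (go to 5, an L position)
n=11: L (sole option 10(W) is W)
n=12: W (go to 11, an L position)
n=13: L (sole option 12(W) is W)
n=14: W (go to 7, an L position)
n=15: L (sole option 14(W) is W)
n=16: W (go to 15, an L position)
n=17: L (sole option 16(W) is W)
n=18: W (go to 9, an L position)
n=19: L (sole option 18(W) is W)
n=20: W (go to 19, an L position)
n=21: L (sole option 20(W) is W)
n=22: W (go to 11, an L position)
n=23: L (sole option 22(W) is W)
n=24: W (go to 23, an L position)
n=25: L (sole option 24(W) is W)
n=26: W (go to 13, an L position)
n=27: L (sole option 26(W) is W)
n=28: W (go to 27, an L position)
n=29: L (sole option 28(W) is W)
n=30: W (go to 15, an L position)
n=31: L (sole option 30(W) is W)
n=32: W (go to 31, an L position)
n=33: L (sole option 32(W) is W)
n=34: W (go to 17, an L position)
Reading off the rows marked L gives the requested list; there are 17 such values of n.

0, 2, 5, 7, 9, 11, 13, 15, 17, 19, 21, 23, 25, 27, 29, 31, 33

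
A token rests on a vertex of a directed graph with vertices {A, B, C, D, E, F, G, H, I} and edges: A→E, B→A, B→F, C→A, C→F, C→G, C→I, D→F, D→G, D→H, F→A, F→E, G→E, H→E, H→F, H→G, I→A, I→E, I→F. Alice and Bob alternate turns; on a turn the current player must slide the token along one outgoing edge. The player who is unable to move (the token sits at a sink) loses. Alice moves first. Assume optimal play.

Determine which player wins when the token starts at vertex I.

Alice wins.

Positions with no move are L. A position that does have a move is losing for the player to move precisely when every available move leads to a winning position for the opponent. Fill in the labels:
Every edge goes from a vertex to one that appears earlier in the order E, A, F, G, I, C, H, D, B, so processing vertices in that order labels each vertex after all of its successors.
E: no outgoing edge → L
A: reaches L-position E → W
F: reaches L-position E → W
G: reaches L-position E → W
I: reaches L-position E → W
C: only reaches I(W), G(W), F(W), A(W), all W → L
H: reaches L-position E → W
D: only reaches H(W), G(W), F(W), all W → L
B: only reaches F(W), A(W), all W → L
From I Alice can move to E, reaching an L position.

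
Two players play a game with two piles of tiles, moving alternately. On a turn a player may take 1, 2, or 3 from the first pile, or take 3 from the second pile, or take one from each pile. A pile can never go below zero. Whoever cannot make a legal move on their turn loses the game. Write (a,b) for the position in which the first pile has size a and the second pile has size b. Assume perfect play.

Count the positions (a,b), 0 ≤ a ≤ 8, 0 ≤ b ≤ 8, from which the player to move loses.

Classify positions by backward induction: terminal positions (no move available) are L. From any other position, the mover wins iff some move reaches an L.
Every move lowers a or b (never raises either), so fill the grid row by row in increasing a, and left to right within a row: each cell's successors are then already labelled.
      b=0  b=1  b=2  b=3  b=4  b=5  b=6  b=7  b=8
a=0:    L    L    L    W    W    W    L    L    L
a=1:    W    W    W    W    L    L    W    W    W
a=2:    W    W    W    L    W    W    W    W    W
a=3:    W    W    W    W    W    W    W    W    W
a=4:    L    L    L    W    W    W    L    L    L
a=5:    W    W    W    W    L    L    W    W    W
a=6:    W    W    W    L    W    W    W    W    W
a=7:    W    W    W    W    W    W    W    W    W
a=8:    L    L    L    W    W    W    L    L    L
Cells with no legal move (terminal, hence L): (0,0), (0,1), (0,2).
The remaining L cells, each justified by listing all of its moves:
(0,6): L (sole option (0,3)(W) is W)
(0,7): L (sole option (0,4)(W) is W)
(0,8): L (sole option (0,5)(W) is W)
(1,4): L (options (0,4)(W), (1,1)(W), (0,3)(W) are all W)
(1,5): L (options (0,5)(W), (1,2)(W), (0,4)(W) are all W)
(2,3): L (options (1,3)(W), (0,3)(W), (2,0)(W), (1,2)(W) are all W)
(4,0): L (options (3,0)(W), (2,0)(W), (1,0)(W) are all W)
(4,1): L (options (3,1)(W), (2,1)(W), (1,1)(W), (3,0)(W) are all W)
(4,2): L (options (3,2)(W), (2,2)(W), (1,2)(W), (3,1)(W) are all W)
(4,6): L (options (3,6)(W), (2,6)(W), (1,6)(W), (4,3)(W), (3,5)(W) are all W)
(4,7): L (options (3,7)(W), (2,7)(W), (1,7)(W), (4,4)(W), (3,6)(W) are all W)
(4,8): L (options (3,8)(W), (2,8)(W), (1,8)(W), (4,5)(W), (3,7)(W) are all W)
(5,4): L (options (4,4)(W), (3,4)(W), (2,4)(W), (5,1)(W), (4,3)(W) are all W)
(5,5): L (options (4,5)(W), (3,5)(W), (2,5)(W), (5,2)(W), (4,4)(W) are all W)
(6,3): L (options (5,3)(W), (4,3)(W), (3,3)(W), (6,0)(W), (5,2)(W) are all W)
(8,0): L (options (7,0)(W), (6,0)(W), (5,0)(W) are all W)
(8,1): L (options (7,1)(W), (6,1)(W), (5,1)(W), (7,0)(W) are all W)
(8,2): L (options (7,2)(W), (6,2)(W), (5,2)(W), (7,1)(W) are all W)
(8,6): L (options (7,6)(W), (6,6)(W), (5,6)(W), (8,3)(W), (7,5)(W) are all W)
(8,7): L (options (7,7)(W), (6,7)(W), (5,7)(W), (8,4)(W), (7,6)(W) are all W)
(8,8): L (options (7,8)(W), (6,8)(W), (5,8)(W), (8,5)(W), (7,7)(W) are all W)
Every other cell has at least one move into one of the L cells above, so it is W.
L cells per row: a=0: 6, a=1: 2, a=2: 1, a=3: 0, a=4: 6, a=5: 2, a=6: 1, a=7: 0, a=8: 6; total 24.

24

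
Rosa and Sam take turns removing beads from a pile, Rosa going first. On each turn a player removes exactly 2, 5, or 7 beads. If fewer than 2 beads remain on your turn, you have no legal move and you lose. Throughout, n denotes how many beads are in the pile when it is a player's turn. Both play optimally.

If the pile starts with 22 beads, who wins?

Sam wins.

Label each position W (a win for the player to move) or L (a loss). A position with no legal move is L; any other position is W exactly when some move reaches an L, and L when every move reaches a W.
n=0: no move → L
n=1: no move → L
n=2: →0(L), so W
n=3: →1(L), so W
n=4: →2(W) only, which is W, so L
n=5: →0(L), so W
n=6: →4(L), so W
n=7: →0(L), so W
n=8: →1(L), so W
n=9: →4(L), so W
n=10: →8(W), 5(W), 3(W) — all W, so L
n=11: →4(L), so W
n=12: →10(L), so W
n=13: →11(W), 8(W), 6(W) — all W, so L
n=14: →12(W), 9(W), 7(W) — all W, so L
n=15: →13(L), so W
n=16: →14(L), so W
n=17: →10(L), so W
n=18: →13(L), so W
n=19: →14(L), so W
n=20: →13(L), so W
n=21: →14(L), so W
n=22: →20(W), 17(W), 15(W) — all W, so L
Every move from 22 reaches a W position, so the mover loses.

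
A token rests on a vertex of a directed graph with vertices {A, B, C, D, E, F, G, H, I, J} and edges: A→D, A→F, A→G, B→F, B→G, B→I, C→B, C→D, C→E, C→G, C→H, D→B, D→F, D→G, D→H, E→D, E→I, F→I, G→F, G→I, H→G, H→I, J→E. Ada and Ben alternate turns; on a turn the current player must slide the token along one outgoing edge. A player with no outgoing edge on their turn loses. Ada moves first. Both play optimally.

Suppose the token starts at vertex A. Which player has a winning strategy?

Compute win/loss labels from the base case upward. A position with no move is L. Any other position is W if it can reach an L in one move, else L.
Every edge goes from a vertex to one that appears earlier in the order I, F, G, B, H, D, E, C, J, A, so processing vertices in that order labels each vertex after all of its successors.
I: no outgoing edge → L
F: W (go to I, an L position)
G: W (go to I, an L position)
B: W (go to I, an L position)
H: W (go to I, an L position)
D: L (options H(W), B(W), G(W), F(W) are all W)
E: W (go to D, an L position)
C: W (go to D, an L position)
J: L (sole option E(W) is W)
A: W (go to D, an L position)
From A Ada can move to D, reaching an L position.

Ada wins.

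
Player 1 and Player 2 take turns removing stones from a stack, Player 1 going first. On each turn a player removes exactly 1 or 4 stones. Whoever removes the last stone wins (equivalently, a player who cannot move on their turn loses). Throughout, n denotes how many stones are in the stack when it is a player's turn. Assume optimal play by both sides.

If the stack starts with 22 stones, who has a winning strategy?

Player 2 wins.

Classify positions by backward induction: terminal positions (no move available) are L. From any other position, the mover wins iff some move reaches an L.
n=0: no move → L
n=1: →0(L), so W
n=2: →1(W) only, which is W, so L
n=3: →2(L), so W
n=4: →0(L), so W
n=5: →4(W), 1(W) — all W, so L
n=6: →5(L), so W
n=7: →6(W), 3(W) — all W, so L
n=8: →7(L), so W
n=9: →5(L), so W
n=10: →9(W), 6(W) — all W, so L
n=11: →10(L), so W
n=12: →11(W), 8(W) — all W, so L
n=13: →12(L), so W
n=14: →10(L), so W
n=15: →14(W), 11(W) — all W, so L
n=16: →15(L), so W
n=17: →16(W), 13(W) — all W, so L
n=18: →17(L), so W
n=19: →15(L), so W
n=20: →19(W), 16(W) — all W, so L
n=21: →20(L), so W
n=22: →21(W), 18(W) — all W, so L
Every move from 22 reaches a W position, so the mover loses.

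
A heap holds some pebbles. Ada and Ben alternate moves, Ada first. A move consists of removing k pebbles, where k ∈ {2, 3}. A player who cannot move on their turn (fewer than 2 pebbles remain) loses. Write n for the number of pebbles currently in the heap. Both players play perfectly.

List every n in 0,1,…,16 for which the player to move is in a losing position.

0, 1, 5, 6, 10, 11, 15, 16

Positions with no move are L. A position that does have a move is losing for the player to move precisely when every available move leads to a winning position for the opponent. Fill in the labels:
n=0: no move → L
n=1: no move → L
n=2: W (go to 0, an L position)
n=3: W (go to 1, an L position)
n=4: W (go to 1, an L position)
n=5: L (options 3(W), 2(W) are all W)
n=6: L (options 4(W), 3(W) are all W)
n=7: W (go to 5, an L position)
n=8: W (go to 6, an L position)
n=9: W (go to 6, an L position)
n=10: L (options 8(W), 7(W) are all W)
n=11: L (options 9(W), 8(W) are all W)
n=12: W (go to 10, an L position)
n=13: W (go to 11, an L position)
n=14: W (go to 11, an L position)
n=15: L (options 13(W), 12(W) are all W)
n=16: L (options 14(W), 13(W) are all W)
Reading off the rows marked L gives the requested list; there are 8 such values of n.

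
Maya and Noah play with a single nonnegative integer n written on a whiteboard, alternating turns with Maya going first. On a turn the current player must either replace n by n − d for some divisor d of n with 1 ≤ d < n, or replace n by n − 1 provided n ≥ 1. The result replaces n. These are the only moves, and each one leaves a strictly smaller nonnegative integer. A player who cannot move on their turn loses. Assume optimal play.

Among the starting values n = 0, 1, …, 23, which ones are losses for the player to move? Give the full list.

0, 2, 5, 7, 9, 11, 13, 15, 17, 19, 21, 23

Label each position W (a win for the player to move) or L (a loss). A position with no legal move is L; any other position is W exactly when some move reaches an L, and L when every move reaches a W.
n=0: no move → L
n=1: W (go to 0, an L position)
n=2: L (sole option 1(W) is W)
n=3: W (go to 2, an L position)
n=4: W (go to 2, an L position)
n=5: L (sole option 4(W) is W)
n=6: W (go to 5, an L position)
n=7: L (sole option 6(W) is W)
n=8: W (go to 7, an L position)
n=9: L (options 6(W), 8(W) are all W)
n=10: W (go to 5, an L position)
n=11: L (sole option 10(W) is W)
n=12: W (go to 9, an L position)
n=13: L (sole option 12(W) is W)
n=14: W (go to 7, an L position)
n=15: L (options 10(W), 12(W), 14(W) are all W)
n=16: W (go to 15, an L position)
n=17: L (sole option 16(W) is W)
n=18: W (go to 9, an L position)
n=19: L (sole option 18(W) is W)
n=20: W (go to 15, an L position)
n=21: L (options 14(W), 18(W), 20(W) are all W)
n=22: W (go to 11, an L position)
n=23: L (sole option 22(W) is W)
Reading off the rows marked L gives the requested list; there are 12 such values of n.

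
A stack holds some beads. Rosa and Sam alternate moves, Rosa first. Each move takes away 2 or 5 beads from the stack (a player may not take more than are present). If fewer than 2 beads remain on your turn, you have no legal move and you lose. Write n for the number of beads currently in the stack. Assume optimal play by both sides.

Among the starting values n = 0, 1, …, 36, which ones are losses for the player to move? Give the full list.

0, 1, 4, 7, 8, 11, 14, 15, 18, 21, 22, 25, 28, 29, 32, 35, 36

Work bottom-up. With no move the player to move loses. Otherwise the position is W if at least one move leads to an L position for the opponent, and L if every move leads to a W.
n=0: no move → L
n=1: no move → L
n=2: →0(L), so W
n=3: →1(L), so W
n=4: →2(W) only, which is W, so L
n=5: →0(L), so W
n=6: →4(L), so W
n=7: →5(W), 2(W) — all W, so L
n=8: →6(W), 3(W) — all W, so L
n=9: →7(L), so W
n=10: →8(L), so W
n=11: →9(W), 6(W) — all W, so L
n=12: →7(L), so W
n=13: →11(L), so W
n=14: →12(W), 9(W) — all W, so L
n=15: →13(W), 10(W) — all W, so L
n=16: →14(L), so W
n=17: →15(L), so W
n=18: →16(W), 13(W) — all W, so L
n=19: →14(L), so W
n=20: →18(L), so W
n=21: →19(W), 16(W) — all W, so L
n=22: →20(W), 17(W) — all W, so L
n=23: →21(L), so W
n=24: →22(L), so W
n=25: →23(W), 20(W) — all W, so L
n=26: →21(L), so W
n=27: →25(L), so W
n=28: →26(W), 23(W) — all W, so L
n=29: →27(W), 24(W) — all W, so L
n=30: →28(L), so W
n=31: →29(L), so W
n=32: →30(W), 27(W) — all W, so L
n=33: →28(L), so W
n=34: →32(L), so W
n=35: →33(W), 30(W) — all W, so L
n=36: →34(W), 31(W) — all W, so L
Reading off the rows marked L gives the requested list; there are 17 such values of n.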